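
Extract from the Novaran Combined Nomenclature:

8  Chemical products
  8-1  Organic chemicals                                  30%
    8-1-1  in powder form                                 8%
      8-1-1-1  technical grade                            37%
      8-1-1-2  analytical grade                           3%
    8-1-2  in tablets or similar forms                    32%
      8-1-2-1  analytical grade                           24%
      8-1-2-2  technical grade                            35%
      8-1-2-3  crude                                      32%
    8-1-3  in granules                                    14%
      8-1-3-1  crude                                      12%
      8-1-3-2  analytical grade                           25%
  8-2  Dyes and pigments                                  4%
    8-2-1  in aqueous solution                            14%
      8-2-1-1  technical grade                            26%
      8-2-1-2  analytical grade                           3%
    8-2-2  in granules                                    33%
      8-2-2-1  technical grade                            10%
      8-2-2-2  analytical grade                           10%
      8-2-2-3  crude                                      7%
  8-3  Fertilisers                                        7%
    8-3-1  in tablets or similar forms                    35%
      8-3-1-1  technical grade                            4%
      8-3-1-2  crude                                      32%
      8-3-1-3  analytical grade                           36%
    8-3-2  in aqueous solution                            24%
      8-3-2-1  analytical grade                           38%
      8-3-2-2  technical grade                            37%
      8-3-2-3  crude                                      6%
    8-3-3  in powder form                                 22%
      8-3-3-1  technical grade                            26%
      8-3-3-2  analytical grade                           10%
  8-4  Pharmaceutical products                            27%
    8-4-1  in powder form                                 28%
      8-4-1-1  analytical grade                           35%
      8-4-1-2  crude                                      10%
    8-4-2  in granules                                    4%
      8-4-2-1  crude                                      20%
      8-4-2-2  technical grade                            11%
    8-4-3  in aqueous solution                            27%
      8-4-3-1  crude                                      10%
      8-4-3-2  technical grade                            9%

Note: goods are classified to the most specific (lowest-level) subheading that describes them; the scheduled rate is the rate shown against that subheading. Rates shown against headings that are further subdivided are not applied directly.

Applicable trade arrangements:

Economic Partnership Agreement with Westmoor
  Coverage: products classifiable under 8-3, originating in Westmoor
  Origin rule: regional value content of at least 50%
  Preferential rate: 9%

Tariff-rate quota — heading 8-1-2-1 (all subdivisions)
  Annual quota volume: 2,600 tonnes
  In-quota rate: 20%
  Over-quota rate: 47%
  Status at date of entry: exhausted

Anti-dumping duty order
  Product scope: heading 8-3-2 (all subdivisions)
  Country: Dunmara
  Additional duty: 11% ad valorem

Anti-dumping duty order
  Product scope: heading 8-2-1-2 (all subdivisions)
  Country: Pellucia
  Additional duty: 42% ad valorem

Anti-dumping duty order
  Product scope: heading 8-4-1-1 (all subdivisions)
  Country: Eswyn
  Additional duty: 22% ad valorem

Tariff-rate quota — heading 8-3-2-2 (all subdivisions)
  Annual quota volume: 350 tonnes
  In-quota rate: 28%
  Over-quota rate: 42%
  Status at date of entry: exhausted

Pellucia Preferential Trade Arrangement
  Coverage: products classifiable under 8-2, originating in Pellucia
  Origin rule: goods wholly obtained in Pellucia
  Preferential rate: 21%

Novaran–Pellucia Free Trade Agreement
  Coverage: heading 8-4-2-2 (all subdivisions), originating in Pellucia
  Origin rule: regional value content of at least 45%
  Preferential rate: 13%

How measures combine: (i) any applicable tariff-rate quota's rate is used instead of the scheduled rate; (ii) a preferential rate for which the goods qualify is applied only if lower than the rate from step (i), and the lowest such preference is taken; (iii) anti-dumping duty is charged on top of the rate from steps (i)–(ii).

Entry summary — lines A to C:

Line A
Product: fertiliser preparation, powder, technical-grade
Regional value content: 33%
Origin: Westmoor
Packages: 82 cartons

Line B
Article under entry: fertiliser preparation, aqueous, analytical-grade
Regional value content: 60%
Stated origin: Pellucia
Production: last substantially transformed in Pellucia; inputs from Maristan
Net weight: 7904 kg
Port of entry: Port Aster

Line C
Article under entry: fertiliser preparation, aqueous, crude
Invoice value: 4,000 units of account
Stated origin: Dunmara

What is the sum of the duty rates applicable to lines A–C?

81%

Line A: fertiliser → 8-3; powder → 8-3-3; technical-grade → 8-3-3-1. Scheduled 26%. Westmoor agreement on 8-3: RVC < 50%. → 26%.
Line B: fertiliser → 8-3; aqueous → 8-3-2; analytical-grade → 8-3-2-1. Scheduled 38%. Pellucia agreement on 8-2: 8-3-2-1 not covered; Pellucia agreement on 8-4-2-2: 8-3-2-1 not covered. → 38%.
Line C: fertiliser → 8-3; aqueous → 8-3-2; crude → 8-3-2-3. Scheduled 6%. anti-dumping (Dunmara, 8-3-2): +11%; total 6% + 11% = 17%. → 17%.
Sum: 26% + 38% + 17% = 81%.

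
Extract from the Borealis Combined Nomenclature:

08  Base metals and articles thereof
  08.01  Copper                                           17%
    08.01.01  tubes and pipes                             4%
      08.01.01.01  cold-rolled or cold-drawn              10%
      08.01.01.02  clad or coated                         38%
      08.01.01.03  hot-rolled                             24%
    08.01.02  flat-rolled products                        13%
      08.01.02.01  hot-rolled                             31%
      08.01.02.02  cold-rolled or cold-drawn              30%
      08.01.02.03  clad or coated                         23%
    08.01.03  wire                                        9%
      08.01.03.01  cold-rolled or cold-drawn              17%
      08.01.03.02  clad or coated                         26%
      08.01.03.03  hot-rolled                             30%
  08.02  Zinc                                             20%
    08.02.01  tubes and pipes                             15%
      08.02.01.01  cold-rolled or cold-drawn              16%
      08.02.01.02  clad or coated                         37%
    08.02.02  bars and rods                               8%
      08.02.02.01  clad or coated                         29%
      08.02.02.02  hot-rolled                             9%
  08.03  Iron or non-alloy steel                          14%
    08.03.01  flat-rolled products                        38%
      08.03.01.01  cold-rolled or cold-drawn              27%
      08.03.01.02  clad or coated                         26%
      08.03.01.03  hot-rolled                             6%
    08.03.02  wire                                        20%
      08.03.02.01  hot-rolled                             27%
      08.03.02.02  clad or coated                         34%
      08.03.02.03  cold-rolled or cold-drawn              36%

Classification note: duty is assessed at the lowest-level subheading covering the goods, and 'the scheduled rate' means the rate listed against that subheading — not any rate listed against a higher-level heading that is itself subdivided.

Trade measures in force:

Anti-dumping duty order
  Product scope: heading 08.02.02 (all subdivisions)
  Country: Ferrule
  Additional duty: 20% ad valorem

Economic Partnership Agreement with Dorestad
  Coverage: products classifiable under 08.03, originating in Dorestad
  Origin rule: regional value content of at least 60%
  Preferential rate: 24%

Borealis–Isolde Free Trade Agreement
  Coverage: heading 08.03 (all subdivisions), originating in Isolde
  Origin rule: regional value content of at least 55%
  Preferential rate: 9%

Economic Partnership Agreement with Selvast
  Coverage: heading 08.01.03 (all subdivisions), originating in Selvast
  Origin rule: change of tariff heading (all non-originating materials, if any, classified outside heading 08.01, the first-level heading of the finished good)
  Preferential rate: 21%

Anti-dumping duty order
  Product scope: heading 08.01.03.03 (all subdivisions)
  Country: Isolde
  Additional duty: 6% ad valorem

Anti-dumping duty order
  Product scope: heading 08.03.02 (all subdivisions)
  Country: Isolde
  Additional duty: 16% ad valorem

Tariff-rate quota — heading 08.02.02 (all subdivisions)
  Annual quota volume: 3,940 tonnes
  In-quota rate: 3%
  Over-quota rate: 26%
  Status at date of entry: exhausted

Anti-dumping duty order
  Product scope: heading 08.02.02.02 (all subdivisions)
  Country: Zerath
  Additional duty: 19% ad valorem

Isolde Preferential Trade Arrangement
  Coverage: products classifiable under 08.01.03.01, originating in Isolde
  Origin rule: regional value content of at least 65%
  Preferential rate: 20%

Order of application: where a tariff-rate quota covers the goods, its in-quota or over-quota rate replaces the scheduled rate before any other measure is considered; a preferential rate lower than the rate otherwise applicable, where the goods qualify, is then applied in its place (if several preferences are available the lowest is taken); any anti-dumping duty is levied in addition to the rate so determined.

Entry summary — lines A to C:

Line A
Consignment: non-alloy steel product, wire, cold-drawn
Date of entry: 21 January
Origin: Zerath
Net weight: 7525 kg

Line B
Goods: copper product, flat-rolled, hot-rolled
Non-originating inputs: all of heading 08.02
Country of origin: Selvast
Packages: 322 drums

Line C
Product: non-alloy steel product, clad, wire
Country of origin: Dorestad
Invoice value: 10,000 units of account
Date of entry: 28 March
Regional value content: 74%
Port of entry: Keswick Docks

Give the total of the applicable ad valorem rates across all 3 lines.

91%

Line A: non-alloy steel → 08.03; wire → 08.03.02; cold-drawn → 08.03.02.03. Scheduled 36%. No special measure applies. → 36%.
Line B: copper → 08.01; flat-rolled → 08.01.02; hot-rolled → 08.01.02.01. Scheduled 31%. Selvast agreement on 08.01.03: 08.01.02.01 not covered. → 31%.
Line C: non-alloy steel → 08.03; wire → 08.03.02; clad → 08.03.02.02. Scheduled 34%. Dorestad agreement on 08.03: RVC ≥ 60% → 24% available; preferential 24%. → 24%.
Sum: 36% + 31% + 24% = 91%.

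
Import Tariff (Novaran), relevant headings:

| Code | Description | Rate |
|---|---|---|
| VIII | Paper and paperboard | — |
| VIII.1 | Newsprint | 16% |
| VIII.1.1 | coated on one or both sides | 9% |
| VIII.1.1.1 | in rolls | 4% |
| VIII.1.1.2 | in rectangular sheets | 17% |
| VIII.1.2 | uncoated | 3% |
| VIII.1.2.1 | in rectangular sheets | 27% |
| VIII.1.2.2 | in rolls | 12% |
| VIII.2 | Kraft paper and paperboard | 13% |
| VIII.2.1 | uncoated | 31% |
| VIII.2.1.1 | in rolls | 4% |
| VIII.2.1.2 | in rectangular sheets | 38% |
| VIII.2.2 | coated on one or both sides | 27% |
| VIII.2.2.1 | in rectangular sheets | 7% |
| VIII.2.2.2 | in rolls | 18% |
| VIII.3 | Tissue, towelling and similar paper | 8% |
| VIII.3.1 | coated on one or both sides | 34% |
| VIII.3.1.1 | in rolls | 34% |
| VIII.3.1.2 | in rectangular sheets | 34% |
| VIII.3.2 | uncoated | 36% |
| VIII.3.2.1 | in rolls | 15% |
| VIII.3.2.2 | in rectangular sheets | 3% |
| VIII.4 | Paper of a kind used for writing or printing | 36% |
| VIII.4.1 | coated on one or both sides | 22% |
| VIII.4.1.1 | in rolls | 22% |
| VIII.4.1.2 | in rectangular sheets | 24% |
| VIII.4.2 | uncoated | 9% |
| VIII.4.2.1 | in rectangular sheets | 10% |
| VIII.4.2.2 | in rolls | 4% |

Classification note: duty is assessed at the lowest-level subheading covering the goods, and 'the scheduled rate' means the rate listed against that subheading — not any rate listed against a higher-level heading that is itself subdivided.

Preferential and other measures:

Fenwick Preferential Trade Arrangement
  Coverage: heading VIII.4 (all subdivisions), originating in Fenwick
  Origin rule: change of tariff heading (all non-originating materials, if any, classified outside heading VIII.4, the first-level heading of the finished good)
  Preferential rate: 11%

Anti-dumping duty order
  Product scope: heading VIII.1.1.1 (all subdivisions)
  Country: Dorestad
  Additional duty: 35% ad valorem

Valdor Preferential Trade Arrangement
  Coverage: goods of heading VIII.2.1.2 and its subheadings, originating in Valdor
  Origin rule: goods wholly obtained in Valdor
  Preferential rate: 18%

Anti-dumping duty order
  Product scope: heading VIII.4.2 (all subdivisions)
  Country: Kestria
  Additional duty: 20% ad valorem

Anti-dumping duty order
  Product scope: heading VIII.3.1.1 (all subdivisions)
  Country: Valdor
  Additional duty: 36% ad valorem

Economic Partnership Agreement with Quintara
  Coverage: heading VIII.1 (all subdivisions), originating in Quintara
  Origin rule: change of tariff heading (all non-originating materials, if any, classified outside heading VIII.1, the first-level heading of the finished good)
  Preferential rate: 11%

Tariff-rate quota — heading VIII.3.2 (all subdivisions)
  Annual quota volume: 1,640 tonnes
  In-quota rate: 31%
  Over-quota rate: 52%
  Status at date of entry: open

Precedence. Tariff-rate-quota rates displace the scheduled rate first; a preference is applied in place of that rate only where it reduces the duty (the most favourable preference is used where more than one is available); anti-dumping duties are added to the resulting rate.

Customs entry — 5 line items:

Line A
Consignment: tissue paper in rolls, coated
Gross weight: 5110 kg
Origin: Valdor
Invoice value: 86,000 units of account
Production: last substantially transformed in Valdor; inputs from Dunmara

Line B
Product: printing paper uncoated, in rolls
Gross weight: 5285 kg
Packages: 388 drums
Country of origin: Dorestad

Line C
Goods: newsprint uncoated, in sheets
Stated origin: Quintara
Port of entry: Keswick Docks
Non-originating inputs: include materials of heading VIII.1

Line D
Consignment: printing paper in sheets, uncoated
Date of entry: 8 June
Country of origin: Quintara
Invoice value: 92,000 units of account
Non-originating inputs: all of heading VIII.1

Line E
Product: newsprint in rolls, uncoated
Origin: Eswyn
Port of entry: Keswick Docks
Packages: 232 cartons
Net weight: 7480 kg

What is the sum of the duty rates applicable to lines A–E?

123%

Line A: tissue paper → VIII.3; coated → VIII.3.1; in rolls → VIII.3.1.1. Scheduled 34%. Valdor agreement on VIII.2.1.2: VIII.3.1.1 not covered; anti-dumping (Valdor, VIII.3.1.1): +36%; total 34% + 36% = 70%. → 70%.
Line B: printing paper → VIII.4; uncoated → VIII.4.2; in rolls → VIII.4.2.2. Scheduled 4%. No special measure applies. → 4%.
Line C: newsprint → VIII.1; uncoated → VIII.1.2; in sheets → VIII.1.2.1. Scheduled 27%. Quintara agreement on VIII.1: CTH not met. → 27%.
Line D: printing paper → VIII.4; uncoated → VIII.4.2; in sheets → VIII.4.2.1. Scheduled 10%. Quintara agreement on VIII.1: VIII.4.2.1 not covered. → 10%.
Line E: newsprint → VIII.1; uncoated → VIII.1.2; in rolls → VIII.1.2.2. Scheduled 12%. No special measure applies. → 12%.
Sum: 70% + 4% + 27% + 10% + 12% = 123%.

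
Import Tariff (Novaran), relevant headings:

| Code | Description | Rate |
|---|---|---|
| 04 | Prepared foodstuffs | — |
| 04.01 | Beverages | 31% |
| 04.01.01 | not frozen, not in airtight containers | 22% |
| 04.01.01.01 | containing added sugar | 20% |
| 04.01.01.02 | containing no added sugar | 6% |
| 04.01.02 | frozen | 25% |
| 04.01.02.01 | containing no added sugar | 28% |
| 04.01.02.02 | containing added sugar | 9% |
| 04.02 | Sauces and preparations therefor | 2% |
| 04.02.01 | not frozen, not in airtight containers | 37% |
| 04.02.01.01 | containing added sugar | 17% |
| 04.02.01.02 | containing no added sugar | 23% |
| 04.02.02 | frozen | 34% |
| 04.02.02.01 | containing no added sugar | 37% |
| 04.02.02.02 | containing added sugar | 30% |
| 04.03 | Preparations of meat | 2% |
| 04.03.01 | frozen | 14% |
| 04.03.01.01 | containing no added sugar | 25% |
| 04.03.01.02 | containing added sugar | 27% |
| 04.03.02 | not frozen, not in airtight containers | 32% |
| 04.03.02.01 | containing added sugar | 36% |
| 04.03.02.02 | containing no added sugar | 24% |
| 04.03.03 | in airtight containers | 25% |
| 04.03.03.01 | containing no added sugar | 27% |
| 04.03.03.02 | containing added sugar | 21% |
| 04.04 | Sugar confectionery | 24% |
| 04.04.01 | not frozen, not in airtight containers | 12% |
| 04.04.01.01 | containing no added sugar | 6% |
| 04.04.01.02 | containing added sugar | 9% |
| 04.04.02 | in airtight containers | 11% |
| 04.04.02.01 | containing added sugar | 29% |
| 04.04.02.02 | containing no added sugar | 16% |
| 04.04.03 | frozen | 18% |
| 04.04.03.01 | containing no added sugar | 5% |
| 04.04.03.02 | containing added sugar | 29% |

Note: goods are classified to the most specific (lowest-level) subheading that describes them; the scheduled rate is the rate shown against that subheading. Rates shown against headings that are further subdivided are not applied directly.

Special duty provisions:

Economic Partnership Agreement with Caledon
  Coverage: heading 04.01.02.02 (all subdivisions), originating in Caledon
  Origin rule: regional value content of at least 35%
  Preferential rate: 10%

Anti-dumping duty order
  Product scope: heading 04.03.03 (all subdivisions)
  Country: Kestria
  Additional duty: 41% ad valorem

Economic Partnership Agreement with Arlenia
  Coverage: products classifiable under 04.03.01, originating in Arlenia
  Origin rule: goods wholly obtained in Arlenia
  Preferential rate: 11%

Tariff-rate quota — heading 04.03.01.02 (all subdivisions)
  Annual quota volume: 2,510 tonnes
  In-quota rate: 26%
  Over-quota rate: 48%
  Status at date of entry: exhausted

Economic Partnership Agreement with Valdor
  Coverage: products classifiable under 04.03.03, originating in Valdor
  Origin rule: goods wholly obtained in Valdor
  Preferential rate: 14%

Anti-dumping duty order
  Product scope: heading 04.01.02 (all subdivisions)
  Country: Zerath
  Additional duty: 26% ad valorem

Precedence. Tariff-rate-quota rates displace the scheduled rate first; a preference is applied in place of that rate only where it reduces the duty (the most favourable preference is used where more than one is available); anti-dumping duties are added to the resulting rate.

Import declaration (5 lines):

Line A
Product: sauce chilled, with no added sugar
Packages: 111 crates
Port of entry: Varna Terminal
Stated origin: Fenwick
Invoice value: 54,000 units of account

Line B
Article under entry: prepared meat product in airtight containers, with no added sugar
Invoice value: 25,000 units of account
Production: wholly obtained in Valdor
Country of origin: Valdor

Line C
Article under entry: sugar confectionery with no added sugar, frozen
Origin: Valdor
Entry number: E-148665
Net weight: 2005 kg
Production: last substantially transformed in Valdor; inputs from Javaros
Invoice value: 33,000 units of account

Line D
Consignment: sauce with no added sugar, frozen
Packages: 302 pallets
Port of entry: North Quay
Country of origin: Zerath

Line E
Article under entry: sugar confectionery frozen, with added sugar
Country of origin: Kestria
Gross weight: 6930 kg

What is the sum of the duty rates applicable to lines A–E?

108%

Line A: sauce → 04.02; chilled → 04.02.01; with no added sugar → 04.02.01.02. Scheduled 23%. No special measure applies. → 23%.
Line B: prepared meat product → 04.03; in airtight containers → 04.03.03; with no added sugar → 04.03.03.01. Scheduled 27%. Valdor agreement on 04.03.03: wholly obtained → 14% available; preferential 14%. → 14%.
Line C: sugar confectionery → 04.04; frozen → 04.04.03; with no added sugar → 04.04.03.01. Scheduled 5%. Valdor agreement on 04.03.03: 04.04.03.01 not covered. → 5%.
Line D: sauce → 04.02; frozen → 04.02.02; with no added sugar → 04.02.02.01. Scheduled 37%. No special measure applies. → 37%.
Line E: sugar confectionery → 04.04; frozen → 04.04.03; with added sugar → 04.04.03.02. Scheduled 29%. No special measure applies. → 29%.
Sum: 23% + 14% + 5% + 37% + 29% = 108%.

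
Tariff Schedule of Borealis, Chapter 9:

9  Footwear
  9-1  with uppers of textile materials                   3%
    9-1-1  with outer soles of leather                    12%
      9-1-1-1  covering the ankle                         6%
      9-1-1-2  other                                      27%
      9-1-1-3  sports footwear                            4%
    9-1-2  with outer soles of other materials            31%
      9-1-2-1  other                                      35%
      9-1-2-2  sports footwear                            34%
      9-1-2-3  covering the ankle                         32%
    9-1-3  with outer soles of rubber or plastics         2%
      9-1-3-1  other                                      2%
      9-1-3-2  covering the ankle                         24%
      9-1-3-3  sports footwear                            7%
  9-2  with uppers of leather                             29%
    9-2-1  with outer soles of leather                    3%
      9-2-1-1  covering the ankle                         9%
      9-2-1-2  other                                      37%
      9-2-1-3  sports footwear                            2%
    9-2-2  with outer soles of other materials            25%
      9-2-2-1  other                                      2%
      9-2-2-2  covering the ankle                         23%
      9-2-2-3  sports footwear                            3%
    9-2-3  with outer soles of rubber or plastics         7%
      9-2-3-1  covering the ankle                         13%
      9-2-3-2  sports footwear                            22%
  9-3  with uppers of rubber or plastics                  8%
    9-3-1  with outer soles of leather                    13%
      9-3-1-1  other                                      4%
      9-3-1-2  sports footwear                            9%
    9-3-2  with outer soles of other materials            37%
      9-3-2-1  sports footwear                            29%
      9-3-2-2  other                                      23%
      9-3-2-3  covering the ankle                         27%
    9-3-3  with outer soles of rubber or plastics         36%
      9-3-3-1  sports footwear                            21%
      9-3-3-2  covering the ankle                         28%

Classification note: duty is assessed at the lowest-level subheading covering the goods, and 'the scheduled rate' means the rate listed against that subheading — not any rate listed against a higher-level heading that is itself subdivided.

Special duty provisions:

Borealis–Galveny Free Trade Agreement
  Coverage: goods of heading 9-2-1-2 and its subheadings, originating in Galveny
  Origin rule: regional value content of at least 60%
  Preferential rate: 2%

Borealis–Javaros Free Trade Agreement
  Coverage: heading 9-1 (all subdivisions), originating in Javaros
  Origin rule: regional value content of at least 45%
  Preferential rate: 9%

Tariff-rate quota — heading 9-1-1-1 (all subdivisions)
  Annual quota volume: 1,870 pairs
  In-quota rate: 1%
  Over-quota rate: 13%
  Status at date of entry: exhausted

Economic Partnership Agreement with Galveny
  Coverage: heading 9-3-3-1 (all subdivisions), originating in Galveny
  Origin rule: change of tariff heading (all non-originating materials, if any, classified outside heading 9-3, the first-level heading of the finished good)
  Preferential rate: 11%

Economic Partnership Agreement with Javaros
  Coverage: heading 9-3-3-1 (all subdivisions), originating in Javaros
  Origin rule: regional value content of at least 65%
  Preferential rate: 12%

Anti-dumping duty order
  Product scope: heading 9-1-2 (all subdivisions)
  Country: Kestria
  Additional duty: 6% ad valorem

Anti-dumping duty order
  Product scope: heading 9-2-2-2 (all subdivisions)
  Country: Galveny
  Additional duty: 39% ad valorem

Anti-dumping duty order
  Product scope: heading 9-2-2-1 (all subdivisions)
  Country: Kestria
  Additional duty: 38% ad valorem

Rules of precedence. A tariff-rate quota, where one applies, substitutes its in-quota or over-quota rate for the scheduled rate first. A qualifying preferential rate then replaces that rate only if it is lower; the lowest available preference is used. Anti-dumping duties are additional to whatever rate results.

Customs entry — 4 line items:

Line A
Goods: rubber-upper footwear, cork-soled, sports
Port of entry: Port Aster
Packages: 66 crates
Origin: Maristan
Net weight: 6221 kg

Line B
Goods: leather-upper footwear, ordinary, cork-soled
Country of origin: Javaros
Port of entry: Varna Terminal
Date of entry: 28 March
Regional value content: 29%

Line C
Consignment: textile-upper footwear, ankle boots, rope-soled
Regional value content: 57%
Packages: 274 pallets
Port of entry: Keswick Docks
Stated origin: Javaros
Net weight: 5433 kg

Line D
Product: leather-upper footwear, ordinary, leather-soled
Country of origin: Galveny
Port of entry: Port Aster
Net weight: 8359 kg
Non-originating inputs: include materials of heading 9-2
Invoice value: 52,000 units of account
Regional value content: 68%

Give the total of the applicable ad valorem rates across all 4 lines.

Line A: rubber-upper → 9-3; cork-soled → 9-3-2; sports → 9-3-2-1. Scheduled 29%. No special measure applies. → 29%.
Line B: leather-upper → 9-2; cork-soled → 9-2-2; ordinary → 9-2-2-1. Scheduled 2%. Javaros agreement on 9-1: 9-2-2-1 not covered; Javaros agreement on 9-3-3-1: 9-2-2-1 not covered. → 2%.
Line C: textile-upper → 9-1; rope-soled → 9-1-2; ankle boots → 9-1-2-3. Scheduled 32%. Javaros agreement on 9-1: RVC ≥ 45% → 9% available; Javaros agreement on 9-3-3-1: 9-1-2-3 not covered; preferential 9%. → 9%.
Line D: leather-upper → 9-2; leather-soled → 9-2-1; ordinary → 9-2-1-2. Scheduled 37%. Galveny agreement on 9-2-1-2: RVC ≥ 60% → 2% available; Galveny agreement on 9-3-3-1: 9-2-1-2 not covered; preferential 2%. → 2%.
Sum: 29% + 2% + 9% + 2% = 42%.

42%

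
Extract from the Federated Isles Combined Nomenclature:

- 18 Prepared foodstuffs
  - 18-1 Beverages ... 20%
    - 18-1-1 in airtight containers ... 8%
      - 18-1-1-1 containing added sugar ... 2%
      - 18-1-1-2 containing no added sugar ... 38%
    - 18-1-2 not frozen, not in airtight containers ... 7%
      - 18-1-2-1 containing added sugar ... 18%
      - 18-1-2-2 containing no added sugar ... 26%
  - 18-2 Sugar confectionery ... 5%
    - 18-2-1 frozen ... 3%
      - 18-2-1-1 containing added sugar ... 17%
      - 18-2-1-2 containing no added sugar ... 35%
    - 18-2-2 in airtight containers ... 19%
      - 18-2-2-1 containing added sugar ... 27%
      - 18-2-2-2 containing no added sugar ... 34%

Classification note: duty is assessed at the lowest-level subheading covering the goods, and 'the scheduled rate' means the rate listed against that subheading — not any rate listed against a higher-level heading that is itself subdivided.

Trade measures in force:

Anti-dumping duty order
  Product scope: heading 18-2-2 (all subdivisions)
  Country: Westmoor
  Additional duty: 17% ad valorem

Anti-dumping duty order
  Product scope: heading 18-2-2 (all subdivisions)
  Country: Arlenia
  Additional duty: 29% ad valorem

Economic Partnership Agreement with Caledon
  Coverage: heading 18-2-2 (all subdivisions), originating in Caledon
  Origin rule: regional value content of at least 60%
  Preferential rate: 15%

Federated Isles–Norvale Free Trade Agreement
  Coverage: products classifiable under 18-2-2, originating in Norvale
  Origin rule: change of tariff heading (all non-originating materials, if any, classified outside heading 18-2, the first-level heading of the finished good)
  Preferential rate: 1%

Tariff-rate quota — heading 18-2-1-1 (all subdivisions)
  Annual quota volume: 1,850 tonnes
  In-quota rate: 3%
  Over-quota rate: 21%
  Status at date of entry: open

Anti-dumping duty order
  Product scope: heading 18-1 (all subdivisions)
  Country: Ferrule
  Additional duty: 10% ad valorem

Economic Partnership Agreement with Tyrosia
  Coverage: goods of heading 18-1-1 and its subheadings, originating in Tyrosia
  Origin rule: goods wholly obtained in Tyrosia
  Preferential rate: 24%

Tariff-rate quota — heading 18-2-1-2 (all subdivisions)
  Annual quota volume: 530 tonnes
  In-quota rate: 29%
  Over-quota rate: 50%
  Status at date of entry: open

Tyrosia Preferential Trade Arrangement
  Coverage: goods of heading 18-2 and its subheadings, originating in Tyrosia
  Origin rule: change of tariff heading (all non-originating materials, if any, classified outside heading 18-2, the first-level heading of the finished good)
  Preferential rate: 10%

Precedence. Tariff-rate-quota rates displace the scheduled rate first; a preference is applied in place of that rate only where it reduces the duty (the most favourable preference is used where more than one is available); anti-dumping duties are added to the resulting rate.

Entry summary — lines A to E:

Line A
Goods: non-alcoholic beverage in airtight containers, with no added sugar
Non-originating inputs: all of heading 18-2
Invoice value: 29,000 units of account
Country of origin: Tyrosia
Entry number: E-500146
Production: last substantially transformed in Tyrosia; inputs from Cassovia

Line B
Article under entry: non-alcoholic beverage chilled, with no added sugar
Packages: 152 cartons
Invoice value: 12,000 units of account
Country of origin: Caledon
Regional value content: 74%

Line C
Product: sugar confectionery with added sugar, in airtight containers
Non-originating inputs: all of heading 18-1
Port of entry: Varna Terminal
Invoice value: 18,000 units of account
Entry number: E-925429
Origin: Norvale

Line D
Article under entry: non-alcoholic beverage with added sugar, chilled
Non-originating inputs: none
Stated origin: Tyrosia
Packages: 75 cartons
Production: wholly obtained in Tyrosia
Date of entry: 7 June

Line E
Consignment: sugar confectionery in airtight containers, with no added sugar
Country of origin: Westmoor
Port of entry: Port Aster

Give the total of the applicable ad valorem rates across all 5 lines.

Line A: non-alcoholic beverage → 18-1; in airtight containers → 18-1-1; with no added sugar → 18-1-1-2. Scheduled 38%. Tyrosia agreement on 18-1-1: not wholly obtained; Tyrosia agreement on 18-2: 18-1-1-2 not covered. → 38%.
Line B: non-alcoholic beverage → 18-1; chilled → 18-1-2; with no added sugar → 18-1-2-2. Scheduled 26%. Caledon agreement on 18-2-2: 18-1-2-2 not covered. → 26%.
Line C: sugar confectionery → 18-2; in airtight containers → 18-2-2; with added sugar → 18-2-2-1. Scheduled 27%. Norvale agreement on 18-2-2: CTH met → 1% available; preferential 1%. → 1%.
Line D: non-alcoholic beverage → 18-1; chilled → 18-1-2; with added sugar → 18-1-2-1. Scheduled 18%. Tyrosia agreement on 18-1-1: 18-1-2-1 not covered; Tyrosia agreement on 18-2: 18-1-2-1 not covered. → 18%.
Line E: sugar confectionery → 18-2; in airtight containers → 18-2-2; with no added sugar → 18-2-2-2. Scheduled 34%. anti-dumping (Westmoor, 18-2-2): +17%; total 34% + 17% = 51%. → 51%.
Sum: 38% + 26% + 1% + 18% + 51% = 134%.

134%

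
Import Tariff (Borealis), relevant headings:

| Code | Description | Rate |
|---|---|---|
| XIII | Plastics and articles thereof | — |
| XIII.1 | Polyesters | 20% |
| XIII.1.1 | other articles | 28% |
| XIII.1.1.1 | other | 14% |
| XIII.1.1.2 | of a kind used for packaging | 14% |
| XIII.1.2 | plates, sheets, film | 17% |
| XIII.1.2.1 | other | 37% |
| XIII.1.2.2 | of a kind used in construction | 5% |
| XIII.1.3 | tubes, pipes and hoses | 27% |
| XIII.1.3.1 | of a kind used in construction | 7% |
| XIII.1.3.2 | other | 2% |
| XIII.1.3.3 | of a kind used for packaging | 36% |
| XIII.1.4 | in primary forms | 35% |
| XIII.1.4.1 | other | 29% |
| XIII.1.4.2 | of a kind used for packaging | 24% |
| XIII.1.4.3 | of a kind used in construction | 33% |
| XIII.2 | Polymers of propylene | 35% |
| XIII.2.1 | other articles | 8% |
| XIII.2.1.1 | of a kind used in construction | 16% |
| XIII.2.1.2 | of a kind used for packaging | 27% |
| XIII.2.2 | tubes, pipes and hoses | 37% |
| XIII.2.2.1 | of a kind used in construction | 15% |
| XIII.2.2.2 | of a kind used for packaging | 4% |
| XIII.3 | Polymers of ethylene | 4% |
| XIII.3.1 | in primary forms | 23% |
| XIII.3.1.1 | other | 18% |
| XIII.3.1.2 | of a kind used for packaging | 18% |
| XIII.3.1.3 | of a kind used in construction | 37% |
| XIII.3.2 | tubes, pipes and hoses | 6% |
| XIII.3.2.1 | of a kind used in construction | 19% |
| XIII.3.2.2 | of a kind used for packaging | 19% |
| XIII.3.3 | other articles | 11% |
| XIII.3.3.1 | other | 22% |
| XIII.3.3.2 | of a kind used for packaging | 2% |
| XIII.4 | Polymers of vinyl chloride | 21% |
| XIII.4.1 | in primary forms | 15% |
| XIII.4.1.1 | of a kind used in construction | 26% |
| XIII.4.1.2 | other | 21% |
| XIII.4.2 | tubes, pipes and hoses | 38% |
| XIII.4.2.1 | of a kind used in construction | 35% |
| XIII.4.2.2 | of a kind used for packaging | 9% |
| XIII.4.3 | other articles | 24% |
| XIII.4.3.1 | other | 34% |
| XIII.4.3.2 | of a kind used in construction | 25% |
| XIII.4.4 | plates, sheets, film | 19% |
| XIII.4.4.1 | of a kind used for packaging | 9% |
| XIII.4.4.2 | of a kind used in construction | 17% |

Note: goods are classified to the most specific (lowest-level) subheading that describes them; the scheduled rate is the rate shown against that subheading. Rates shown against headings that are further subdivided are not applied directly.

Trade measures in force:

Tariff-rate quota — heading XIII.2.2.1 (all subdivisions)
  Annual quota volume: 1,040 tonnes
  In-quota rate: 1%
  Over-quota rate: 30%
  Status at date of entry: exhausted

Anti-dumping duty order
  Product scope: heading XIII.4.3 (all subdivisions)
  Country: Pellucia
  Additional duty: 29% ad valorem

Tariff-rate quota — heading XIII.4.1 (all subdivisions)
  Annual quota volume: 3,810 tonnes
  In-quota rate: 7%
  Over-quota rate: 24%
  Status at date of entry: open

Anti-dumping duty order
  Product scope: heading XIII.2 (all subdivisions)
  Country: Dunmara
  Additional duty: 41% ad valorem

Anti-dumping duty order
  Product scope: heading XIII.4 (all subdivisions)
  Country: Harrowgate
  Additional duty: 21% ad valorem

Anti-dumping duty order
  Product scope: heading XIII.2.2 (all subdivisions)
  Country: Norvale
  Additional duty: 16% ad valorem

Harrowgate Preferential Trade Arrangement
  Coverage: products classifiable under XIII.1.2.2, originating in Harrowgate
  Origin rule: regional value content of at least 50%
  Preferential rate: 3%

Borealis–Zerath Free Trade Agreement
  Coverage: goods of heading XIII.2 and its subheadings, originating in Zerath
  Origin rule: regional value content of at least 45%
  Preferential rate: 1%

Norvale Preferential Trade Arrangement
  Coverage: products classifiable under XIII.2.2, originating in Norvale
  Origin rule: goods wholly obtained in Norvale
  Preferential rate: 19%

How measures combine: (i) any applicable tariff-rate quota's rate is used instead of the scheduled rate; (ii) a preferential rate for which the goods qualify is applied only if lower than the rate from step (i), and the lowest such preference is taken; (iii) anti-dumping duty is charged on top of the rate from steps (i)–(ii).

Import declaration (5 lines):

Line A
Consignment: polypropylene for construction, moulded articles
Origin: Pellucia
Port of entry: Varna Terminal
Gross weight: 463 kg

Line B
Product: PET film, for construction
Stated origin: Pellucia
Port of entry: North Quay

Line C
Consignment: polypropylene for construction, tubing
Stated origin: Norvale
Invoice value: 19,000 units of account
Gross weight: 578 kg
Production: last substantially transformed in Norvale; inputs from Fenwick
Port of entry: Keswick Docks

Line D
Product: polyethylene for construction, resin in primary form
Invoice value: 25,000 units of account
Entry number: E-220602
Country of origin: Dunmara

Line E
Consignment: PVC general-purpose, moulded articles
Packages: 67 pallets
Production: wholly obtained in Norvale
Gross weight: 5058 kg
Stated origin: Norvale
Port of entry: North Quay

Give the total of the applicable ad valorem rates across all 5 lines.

Line A: polypropylene → XIII.2; moulded articles → XIII.2.1; for construction → XIII.2.1.1. Scheduled 16%. No special measure applies. → 16%.
Line B: PET → XIII.1; film → XIII.1.2; for construction → XIII.1.2.2. Scheduled 5%. No special measure applies. → 5%.
Line C: polypropylene → XIII.2; tubing → XIII.2.2; for construction → XIII.2.2.1. Scheduled 15%. quota on XIII.2.2.1 exhausted → over-quota 30%; Norvale agreement on XIII.2.2: not wholly obtained; anti-dumping (Norvale, XIII.2.2): +16%; total 30% + 16% = 46%. → 46%.
Line D: polyethylene → XIII.3; resin in primary form → XIII.3.1; for construction → XIII.3.1.3. Scheduled 37%. No special measure applies. → 37%.
Line E: PVC → XIII.4; moulded articles → XIII.4.3; general-purpose → XIII.4.3.1. Scheduled 34%. Norvale agreement on XIII.2.2: XIII.4.3.1 not covered. → 34%.
Sum: 16% + 5% + 46% + 37% + 34% = 138%.

138%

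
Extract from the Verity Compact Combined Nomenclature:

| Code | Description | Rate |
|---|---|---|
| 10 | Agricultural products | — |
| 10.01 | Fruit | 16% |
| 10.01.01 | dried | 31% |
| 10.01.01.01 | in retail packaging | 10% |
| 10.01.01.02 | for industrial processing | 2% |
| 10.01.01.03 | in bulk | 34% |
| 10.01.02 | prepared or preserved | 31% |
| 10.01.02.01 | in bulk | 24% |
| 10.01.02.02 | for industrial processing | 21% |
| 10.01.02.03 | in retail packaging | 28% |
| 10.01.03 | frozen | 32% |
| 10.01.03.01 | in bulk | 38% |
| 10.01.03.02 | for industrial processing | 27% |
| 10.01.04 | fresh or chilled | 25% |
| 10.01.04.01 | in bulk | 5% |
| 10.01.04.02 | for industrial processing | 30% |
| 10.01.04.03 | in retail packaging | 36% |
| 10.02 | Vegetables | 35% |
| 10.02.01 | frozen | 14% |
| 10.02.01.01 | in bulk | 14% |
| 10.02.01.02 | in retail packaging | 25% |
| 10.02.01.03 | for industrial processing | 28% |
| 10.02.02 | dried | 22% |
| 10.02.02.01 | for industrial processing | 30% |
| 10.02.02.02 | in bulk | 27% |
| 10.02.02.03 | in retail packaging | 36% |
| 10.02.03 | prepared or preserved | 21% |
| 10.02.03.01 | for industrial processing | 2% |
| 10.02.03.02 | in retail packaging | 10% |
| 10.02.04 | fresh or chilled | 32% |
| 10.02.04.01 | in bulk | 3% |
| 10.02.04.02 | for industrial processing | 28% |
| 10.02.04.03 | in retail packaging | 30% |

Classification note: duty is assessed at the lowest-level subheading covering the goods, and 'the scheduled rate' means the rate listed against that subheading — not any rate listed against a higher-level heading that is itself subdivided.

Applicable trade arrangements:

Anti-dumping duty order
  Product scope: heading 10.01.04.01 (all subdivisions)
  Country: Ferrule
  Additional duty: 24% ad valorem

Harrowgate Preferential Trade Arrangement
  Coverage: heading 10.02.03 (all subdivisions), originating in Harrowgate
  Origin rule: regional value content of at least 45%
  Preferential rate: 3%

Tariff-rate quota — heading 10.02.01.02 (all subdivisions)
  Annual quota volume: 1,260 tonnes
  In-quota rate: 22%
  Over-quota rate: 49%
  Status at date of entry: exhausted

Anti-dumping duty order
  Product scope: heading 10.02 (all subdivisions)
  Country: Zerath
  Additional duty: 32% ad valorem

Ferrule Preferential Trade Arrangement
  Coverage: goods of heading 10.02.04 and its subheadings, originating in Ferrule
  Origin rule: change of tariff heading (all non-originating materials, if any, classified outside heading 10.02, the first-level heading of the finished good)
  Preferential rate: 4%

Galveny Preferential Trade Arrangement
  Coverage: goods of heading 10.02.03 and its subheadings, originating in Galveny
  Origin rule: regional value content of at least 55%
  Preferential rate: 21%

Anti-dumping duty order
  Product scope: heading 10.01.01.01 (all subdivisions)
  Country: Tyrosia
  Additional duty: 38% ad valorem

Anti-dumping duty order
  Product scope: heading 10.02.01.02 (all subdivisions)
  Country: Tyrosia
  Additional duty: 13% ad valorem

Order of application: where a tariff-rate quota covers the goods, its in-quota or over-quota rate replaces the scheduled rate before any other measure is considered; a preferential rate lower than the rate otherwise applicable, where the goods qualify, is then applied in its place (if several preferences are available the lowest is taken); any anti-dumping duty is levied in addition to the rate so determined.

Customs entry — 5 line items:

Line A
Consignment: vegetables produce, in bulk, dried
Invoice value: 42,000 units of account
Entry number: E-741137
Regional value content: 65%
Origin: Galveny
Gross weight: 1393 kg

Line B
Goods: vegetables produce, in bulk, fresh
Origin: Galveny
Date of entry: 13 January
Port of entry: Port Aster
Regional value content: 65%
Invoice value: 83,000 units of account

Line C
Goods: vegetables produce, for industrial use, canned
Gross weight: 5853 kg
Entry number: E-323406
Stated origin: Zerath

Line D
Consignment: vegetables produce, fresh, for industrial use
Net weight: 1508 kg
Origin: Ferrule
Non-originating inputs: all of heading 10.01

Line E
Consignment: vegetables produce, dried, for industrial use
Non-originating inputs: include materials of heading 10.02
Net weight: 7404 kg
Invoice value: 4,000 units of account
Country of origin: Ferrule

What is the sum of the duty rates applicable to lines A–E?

Line A: vegetables → 10.02; dried → 10.02.02; in bulk → 10.02.02.02. Scheduled 27%. Galveny agreement on 10.02.03: 10.02.02.02 not covered. → 27%.
Line B: vegetables → 10.02; fresh → 10.02.04; in bulk → 10.02.04.01. Scheduled 3%. Galveny agreement on 10.02.03: 10.02.04.01 not covered. → 3%.
Line C: vegetables → 10.02; canned → 10.02.03; for industrial use → 10.02.03.01. Scheduled 2%. anti-dumping (Zerath, 10.02): +32%; total 2% + 32% = 34%. → 34%.
Line D: vegetables → 10.02; fresh → 10.02.04; for industrial use → 10.02.04.02. Scheduled 28%. Ferrule agreement on 10.02.04: CTH met → 4% available; preferential 4%. → 4%.
Line E: vegetables → 10.02; dried → 10.02.02; for industrial use → 10.02.02.01. Scheduled 30%. Ferrule agreement on 10.02.04: 10.02.02.01 not covered. → 30%.
Sum: 27% + 3% + 34% + 4% + 30% = 98%.

98%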